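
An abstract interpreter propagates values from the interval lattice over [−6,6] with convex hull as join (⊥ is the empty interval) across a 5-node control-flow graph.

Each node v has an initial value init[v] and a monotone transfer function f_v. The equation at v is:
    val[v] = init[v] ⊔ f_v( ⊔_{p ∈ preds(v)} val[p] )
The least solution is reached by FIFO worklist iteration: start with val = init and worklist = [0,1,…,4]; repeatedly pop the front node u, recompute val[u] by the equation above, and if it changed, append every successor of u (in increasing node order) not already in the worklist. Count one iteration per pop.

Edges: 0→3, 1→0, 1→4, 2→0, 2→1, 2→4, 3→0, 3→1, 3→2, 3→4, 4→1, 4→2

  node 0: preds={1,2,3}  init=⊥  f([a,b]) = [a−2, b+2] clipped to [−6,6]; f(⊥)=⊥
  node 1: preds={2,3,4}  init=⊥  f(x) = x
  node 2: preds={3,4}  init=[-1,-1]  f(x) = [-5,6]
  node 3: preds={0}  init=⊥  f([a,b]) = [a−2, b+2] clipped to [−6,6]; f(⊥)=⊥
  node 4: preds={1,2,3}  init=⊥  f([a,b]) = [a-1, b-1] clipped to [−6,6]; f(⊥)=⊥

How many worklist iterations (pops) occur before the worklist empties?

Trace (13 dequeues):
  [1] u=0 | in [-1,-1] | out [-3,1] | prev ⊥ | push {}
  [2] u=1 | in [-1,-1] | out [-1,-1] | prev ⊥ | push {0}
  [3] u=2 | in ⊥ | out [-5,6] | prev [-1,-1] | push {1}
  [4] u=3 | in [-3,1] | out [-5,3] | prev ⊥ | push {2}
  [5] u=4 | in [-5,6] | out [-6,5] | prev ⊥ | push {}
  [6] u=0 | in [-5,6] | out [-6,6] | prev [-3,1] | push {3}
  [7] u=1 | in [-6,6] | out [-6,6] | prev [-1,-1] | push {0,4}
  [8] u=2 | in [-6,5] | out [-5,6] | ==
  [9] u=3 | in [-6,6] | out [-6,6] | prev [-5,3] | push {1,2}
  [10] u=0 | in [-6,6] | out [-6,6] | ==
  [11] u=4 | in [-6,6] | out [-6,5] | ==
  [12] u=1 | in [-6,6] | out [-6,6] | ==
  [13] u=2 | in [-6,6] | out [-5,6] | ==

Converged values:
  [0] [-6,6]
  [1] [-6,6]
  [2] [-5,6]
  [3] [-6,6]
  [4] [-6,5]

13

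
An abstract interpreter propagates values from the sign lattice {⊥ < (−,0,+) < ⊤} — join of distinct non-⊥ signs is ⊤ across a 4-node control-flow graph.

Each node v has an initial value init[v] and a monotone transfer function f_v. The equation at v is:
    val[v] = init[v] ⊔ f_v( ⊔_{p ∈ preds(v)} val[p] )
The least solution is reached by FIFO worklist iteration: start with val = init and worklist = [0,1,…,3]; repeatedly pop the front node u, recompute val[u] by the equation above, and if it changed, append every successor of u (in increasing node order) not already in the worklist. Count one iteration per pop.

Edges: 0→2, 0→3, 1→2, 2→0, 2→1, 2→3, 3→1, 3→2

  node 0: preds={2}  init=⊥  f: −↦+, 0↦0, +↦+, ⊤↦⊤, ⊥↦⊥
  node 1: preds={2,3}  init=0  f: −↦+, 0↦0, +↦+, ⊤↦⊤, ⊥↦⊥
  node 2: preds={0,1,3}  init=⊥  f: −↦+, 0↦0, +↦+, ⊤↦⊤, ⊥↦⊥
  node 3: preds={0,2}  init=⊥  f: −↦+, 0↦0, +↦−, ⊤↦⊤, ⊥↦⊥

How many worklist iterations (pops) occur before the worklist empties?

8

Iteration log — 8 steps:
  step 1. node 0  ⊔preds=⊥  new=⊥  stable
  step 2. node 1  ⊔preds=⊥  new=0  stable
  step 3. node 2  ⊔preds=0  new=0  old=⊥  +wl: 0,1
  step 4. node 3  ⊔preds=0  new=0  old=⊥  +wl: 2
  step 5. node 0  ⊔preds=0  new=0  old=⊥  +wl: 3
  step 6. node 1  ⊔preds=0  new=0  stable
  step 7. node 2  ⊔preds=0  new=0  stable
  step 8. node 3  ⊔preds=0  new=0  stable

Least fixpoint reached:
  node 0: 0
  node 1: 0
  node 2: 0
  node 3: 0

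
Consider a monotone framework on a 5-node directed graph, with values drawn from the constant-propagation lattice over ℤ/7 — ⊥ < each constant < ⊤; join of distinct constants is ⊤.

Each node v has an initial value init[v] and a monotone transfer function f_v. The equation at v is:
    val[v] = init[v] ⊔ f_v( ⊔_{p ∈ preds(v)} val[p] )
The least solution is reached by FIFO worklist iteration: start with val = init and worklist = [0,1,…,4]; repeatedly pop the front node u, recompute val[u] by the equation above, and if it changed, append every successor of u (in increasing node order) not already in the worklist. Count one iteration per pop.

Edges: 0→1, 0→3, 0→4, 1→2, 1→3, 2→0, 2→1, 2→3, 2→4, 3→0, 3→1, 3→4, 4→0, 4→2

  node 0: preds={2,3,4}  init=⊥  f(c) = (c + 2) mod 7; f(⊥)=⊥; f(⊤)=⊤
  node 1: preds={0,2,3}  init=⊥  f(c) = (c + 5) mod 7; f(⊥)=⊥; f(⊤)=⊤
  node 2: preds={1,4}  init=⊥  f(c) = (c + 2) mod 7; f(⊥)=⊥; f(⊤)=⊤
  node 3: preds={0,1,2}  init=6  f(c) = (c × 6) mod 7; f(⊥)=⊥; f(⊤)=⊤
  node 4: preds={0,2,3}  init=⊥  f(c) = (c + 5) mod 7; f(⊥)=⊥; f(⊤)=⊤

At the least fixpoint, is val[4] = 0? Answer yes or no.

no

Trace (10 dequeues):
  [1] u=0 | in 6 | out 1 | prev ⊥ | push {}
  [2] u=1 | in ⊤ | out ⊤ | prev ⊥ | push {}
  [3] u=2 | in ⊤ | out ⊤ | prev ⊥ | push {0,1}
  [4] u=3 | in ⊤ | out ⊤ | prev 6 | push {}
  [5] u=4 | in ⊤ | out ⊤ | prev ⊥ | push {2}
  [6] u=0 | in ⊤ | out ⊤ | prev 1 | push {3,4}
  [7] u=1 | in ⊤ | out ⊤ | ==
  [8] u=2 | in ⊤ | out ⊤ | ==
  [9] u=3 | in ⊤ | out ⊤ | ==
  [10] u=4 | in ⊤ | out ⊤ | ==

Converged values:
  [0] ⊤
  [1] ⊤
  [2] ⊤
  [3] ⊤
  [4] ⊤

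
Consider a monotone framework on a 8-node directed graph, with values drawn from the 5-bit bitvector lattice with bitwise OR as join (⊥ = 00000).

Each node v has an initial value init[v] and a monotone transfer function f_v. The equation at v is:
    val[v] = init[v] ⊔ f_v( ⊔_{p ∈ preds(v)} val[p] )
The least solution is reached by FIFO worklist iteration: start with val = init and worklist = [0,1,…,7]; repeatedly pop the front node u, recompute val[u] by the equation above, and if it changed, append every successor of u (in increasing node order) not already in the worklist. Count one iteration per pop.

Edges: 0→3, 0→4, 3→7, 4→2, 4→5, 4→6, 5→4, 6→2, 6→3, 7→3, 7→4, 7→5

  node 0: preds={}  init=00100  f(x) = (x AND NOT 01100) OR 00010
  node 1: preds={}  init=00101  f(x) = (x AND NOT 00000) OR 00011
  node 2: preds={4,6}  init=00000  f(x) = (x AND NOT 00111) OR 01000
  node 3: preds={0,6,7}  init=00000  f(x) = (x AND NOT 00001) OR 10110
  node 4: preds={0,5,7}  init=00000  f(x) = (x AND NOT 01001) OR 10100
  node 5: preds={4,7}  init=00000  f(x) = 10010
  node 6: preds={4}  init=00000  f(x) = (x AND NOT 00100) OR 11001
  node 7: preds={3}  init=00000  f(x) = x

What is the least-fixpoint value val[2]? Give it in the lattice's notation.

11000

Trace (16 dequeues):
  [1] u=0 | in 00000 | out 00110 | prev 00100 | push {}
  [2] u=1 | in 00000 | out 00111 | prev 00101 | push {}
  [3] u=2 | in 00000 | out 01000 | prev 00000 | push {}
  [4] u=3 | in 00110 | out 10110 | prev 00000 | push {}
  [5] u=4 | in 00110 | out 10110 | prev 00000 | push {2}
  [6] u=5 | in 10110 | out 10010 | prev 00000 | push {4}
  [7] u=6 | in 10110 | out 11011 | prev 00000 | push {3}
  [8] u=7 | in 10110 | out 10110 | prev 00000 | push {5}
  [9] u=2 | in 11111 | out 11000 | prev 01000 | push {}
  [10] u=4 | in 10110 | out 10110 | ==
  [11] u=3 | in 11111 | out 11110 | prev 10110 | push {7}
  [12] u=5 | in 10110 | out 10010 | ==
  [13] u=7 | in 11110 | out 11110 | prev 10110 | push {3,4,5}
  [14] u=3 | in 11111 | out 11110 | ==
  [15] u=4 | in 11110 | out 10110 | ==
  [16] u=5 | in 11110 | out 10010 | ==

Converged values:
  [0] 00110
  [1] 00111
  [2] 11000
  [3] 11110
  [4] 10110
  [5] 10010
  [6] 11011
  [7] 11110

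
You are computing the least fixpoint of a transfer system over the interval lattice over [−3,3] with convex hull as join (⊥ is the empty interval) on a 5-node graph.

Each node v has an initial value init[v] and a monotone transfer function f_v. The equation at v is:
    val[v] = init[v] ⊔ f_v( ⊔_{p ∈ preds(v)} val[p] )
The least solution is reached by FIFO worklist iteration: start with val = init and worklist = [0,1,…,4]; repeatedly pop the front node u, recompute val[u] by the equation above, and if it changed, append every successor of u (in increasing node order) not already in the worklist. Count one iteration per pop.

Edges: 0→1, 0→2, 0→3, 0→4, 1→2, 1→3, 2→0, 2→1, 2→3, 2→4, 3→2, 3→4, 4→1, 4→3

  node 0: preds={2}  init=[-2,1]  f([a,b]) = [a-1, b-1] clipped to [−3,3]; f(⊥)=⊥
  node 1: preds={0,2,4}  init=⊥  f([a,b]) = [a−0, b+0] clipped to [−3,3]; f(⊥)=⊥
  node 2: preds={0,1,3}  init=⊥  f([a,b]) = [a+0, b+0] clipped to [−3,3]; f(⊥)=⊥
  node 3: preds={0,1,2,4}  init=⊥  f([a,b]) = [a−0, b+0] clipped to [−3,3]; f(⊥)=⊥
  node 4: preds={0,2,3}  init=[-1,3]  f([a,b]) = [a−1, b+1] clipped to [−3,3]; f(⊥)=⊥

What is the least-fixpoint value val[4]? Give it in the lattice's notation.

Iteration log — 13 steps:
  step 1. node 0  ⊔preds=⊥  new=[-2,1]  stable
  step 2. node 1  ⊔preds=[-2,3]  new=[-2,3]  old=⊥  +wl: 
  step 3. node 2  ⊔preds=[-2,3]  new=[-2,3]  old=⊥  +wl: 0,1
  step 4. node 3  ⊔preds=[-2,3]  new=[-2,3]  old=⊥  +wl: 2
  step 5. node 4  ⊔preds=[-2,3]  new=[-3,3]  old=[-1,3]  +wl: 3
  step 6. node 0  ⊔preds=[-2,3]  new=[-3,2]  old=[-2,1]  +wl: 4
  step 7. node 1  ⊔preds=[-3,3]  new=[-3,3]  old=[-2,3]  +wl: 
  step 8. node 2  ⊔preds=[-3,3]  new=[-3,3]  old=[-2,3]  +wl: 0,1
  step 9. node 3  ⊔preds=[-3,3]  new=[-3,3]  old=[-2,3]  +wl: 2
  step 10. node 4  ⊔preds=[-3,3]  new=[-3,3]  stable
  step 11. node 0  ⊔preds=[-3,3]  new=[-3,2]  stable
  step 12. node 1  ⊔preds=[-3,3]  new=[-3,3]  stable
  step 13. node 2  ⊔preds=[-3,3]  new=[-3,3]  stable

Least fixpoint reached:
  node 0: [-3,2]
  node 1: [-3,3]
  node 2: [-3,3]
  node 3: [-3,3]
  node 4: [-3,3]

[-3,3]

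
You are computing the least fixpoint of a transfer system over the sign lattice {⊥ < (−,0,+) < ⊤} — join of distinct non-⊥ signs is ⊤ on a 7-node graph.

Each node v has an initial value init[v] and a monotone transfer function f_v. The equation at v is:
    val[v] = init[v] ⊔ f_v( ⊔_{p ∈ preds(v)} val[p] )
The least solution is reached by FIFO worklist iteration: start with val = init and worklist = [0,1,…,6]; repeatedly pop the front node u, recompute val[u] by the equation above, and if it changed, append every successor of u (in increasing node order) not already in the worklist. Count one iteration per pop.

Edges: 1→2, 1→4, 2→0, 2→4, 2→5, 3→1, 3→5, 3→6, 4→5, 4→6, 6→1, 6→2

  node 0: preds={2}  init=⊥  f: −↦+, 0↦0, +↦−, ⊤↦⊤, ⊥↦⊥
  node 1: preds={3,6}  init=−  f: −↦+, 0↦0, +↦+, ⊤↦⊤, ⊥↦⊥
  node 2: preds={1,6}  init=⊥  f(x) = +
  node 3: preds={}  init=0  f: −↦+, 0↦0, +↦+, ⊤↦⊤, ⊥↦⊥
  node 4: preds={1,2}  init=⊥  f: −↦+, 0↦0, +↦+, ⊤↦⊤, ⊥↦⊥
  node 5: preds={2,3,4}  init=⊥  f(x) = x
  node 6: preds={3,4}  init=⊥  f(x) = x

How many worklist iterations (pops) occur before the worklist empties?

10

Trace (10 dequeues):
  [1] u=0 | in ⊥ | out ⊥ | ==
  [2] u=1 | in 0 | out ⊤ | prev − | push {}
  [3] u=2 | in ⊤ | out + | prev ⊥ | push {0}
  [4] u=3 | in ⊥ | out 0 | ==
  [5] u=4 | in ⊤ | out ⊤ | prev ⊥ | push {}
  [6] u=5 | in ⊤ | out ⊤ | prev ⊥ | push {}
  [7] u=6 | in ⊤ | out ⊤ | prev ⊥ | push {1,2}
  [8] u=0 | in + | out − | prev ⊥ | push {}
  [9] u=1 | in ⊤ | out ⊤ | ==
  [10] u=2 | in ⊤ | out + | ==

Converged values:
  [0] −
  [1] ⊤
  [2] +
  [3] 0
  [4] ⊤
  [5] ⊤
  [6] ⊤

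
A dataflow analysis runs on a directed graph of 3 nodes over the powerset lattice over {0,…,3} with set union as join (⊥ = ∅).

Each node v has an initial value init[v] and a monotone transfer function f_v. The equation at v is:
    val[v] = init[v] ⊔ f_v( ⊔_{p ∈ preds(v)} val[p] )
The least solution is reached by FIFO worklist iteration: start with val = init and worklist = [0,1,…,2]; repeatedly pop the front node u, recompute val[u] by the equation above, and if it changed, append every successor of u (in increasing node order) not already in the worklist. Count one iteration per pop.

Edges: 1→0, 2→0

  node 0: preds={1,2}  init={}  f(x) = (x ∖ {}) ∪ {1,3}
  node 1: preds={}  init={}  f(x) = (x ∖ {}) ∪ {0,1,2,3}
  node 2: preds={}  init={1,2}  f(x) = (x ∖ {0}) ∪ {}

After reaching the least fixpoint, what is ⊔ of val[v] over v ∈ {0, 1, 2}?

{0,1,2,3}

Iteration log — 4 steps:
  step 1. node 0  ⊔preds={1,2}  new={1,2,3}  old={}  +wl: 
  step 2. node 1  ⊔preds={}  new={0,1,2,3}  old={}  +wl: 0
  step 3. node 2  ⊔preds={}  new={1,2}  stable
  step 4. node 0  ⊔preds={0,1,2,3}  new={0,1,2,3}  old={1,2,3}  +wl: 

Least fixpoint reached:
  node 0: {0,1,2,3}
  node 1: {0,1,2,3}
  node 2: {1,2}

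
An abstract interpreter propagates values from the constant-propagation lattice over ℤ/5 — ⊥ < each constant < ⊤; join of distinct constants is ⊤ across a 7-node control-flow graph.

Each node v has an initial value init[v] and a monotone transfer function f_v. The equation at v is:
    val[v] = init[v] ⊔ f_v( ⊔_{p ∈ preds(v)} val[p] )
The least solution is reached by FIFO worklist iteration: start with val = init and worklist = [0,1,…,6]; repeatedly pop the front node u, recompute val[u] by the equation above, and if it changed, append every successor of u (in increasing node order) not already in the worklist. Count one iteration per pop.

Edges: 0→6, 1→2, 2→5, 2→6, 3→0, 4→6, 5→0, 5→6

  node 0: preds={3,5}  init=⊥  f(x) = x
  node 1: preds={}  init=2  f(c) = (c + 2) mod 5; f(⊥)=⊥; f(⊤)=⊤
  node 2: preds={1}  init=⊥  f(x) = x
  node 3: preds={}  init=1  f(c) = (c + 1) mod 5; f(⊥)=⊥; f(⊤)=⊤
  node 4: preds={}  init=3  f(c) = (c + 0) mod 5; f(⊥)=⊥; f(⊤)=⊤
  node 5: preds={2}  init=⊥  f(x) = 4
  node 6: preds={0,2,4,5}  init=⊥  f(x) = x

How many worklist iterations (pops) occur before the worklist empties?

9

Iteration log — 9 steps:
  step 1. node 0  ⊔preds=1  new=1  old=⊥  +wl: 
  step 2. node 1  ⊔preds=⊥  new=2  stable
  step 3. node 2  ⊔preds=2  new=2  old=⊥  +wl: 
  step 4. node 3  ⊔preds=⊥  new=1  stable
  step 5. node 4  ⊔preds=⊥  new=3  stable
  step 6. node 5  ⊔preds=2  new=4  old=⊥  +wl: 0
  step 7. node 6  ⊔preds=⊤  new=⊤  old=⊥  +wl: 
  step 8. node 0  ⊔preds=⊤  new=⊤  old=1  +wl: 6
  step 9. node 6  ⊔preds=⊤  new=⊤  stable

Least fixpoint reached:
  node 0: ⊤
  node 1: 2
  node 2: 2
  node 3: 1
  node 4: 3
  node 5: 4
  node 6: ⊤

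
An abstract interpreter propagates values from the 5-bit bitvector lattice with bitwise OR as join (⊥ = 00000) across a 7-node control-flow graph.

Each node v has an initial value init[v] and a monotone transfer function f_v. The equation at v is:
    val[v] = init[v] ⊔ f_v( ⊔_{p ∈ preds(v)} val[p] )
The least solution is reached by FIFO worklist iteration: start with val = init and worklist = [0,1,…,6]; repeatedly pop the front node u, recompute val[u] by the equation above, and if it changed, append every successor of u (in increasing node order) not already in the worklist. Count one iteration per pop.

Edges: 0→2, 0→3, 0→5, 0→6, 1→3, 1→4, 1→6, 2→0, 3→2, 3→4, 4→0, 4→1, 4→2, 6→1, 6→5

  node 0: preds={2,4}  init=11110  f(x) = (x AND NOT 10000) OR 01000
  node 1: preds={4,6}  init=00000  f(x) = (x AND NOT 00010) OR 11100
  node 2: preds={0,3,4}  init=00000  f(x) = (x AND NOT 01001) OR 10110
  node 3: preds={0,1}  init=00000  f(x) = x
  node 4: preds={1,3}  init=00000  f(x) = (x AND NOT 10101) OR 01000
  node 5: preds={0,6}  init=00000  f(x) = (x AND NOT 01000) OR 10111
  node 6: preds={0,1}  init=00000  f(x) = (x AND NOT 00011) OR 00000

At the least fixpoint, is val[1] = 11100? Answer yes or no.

yes

Iteration log — 11 steps:
  step 1. node 0  ⊔preds=00000  new=11110  stable
  step 2. node 1  ⊔preds=00000  new=11100  old=00000  +wl: 
  step 3. node 2  ⊔preds=11110  new=10110  old=00000  +wl: 0
  step 4. node 3  ⊔preds=11110  new=11110  old=00000  +wl: 2
  step 5. node 4  ⊔preds=11110  new=01010  old=00000  +wl: 1
  step 6. node 5  ⊔preds=11110  new=10111  old=00000  +wl: 
  step 7. node 6  ⊔preds=11110  new=11100  old=00000  +wl: 5
  step 8. node 0  ⊔preds=11110  new=11110  stable
  step 9. node 2  ⊔preds=11110  new=10110  stable
  step 10. node 1  ⊔preds=11110  new=11100  stable
  step 11. node 5  ⊔preds=11110  new=10111  stable

Least fixpoint reached:
  node 0: 11110
  node 1: 11100
  node 2: 10110
  node 3: 11110
  node 4: 01010
  node 5: 10111
  node 6: 11100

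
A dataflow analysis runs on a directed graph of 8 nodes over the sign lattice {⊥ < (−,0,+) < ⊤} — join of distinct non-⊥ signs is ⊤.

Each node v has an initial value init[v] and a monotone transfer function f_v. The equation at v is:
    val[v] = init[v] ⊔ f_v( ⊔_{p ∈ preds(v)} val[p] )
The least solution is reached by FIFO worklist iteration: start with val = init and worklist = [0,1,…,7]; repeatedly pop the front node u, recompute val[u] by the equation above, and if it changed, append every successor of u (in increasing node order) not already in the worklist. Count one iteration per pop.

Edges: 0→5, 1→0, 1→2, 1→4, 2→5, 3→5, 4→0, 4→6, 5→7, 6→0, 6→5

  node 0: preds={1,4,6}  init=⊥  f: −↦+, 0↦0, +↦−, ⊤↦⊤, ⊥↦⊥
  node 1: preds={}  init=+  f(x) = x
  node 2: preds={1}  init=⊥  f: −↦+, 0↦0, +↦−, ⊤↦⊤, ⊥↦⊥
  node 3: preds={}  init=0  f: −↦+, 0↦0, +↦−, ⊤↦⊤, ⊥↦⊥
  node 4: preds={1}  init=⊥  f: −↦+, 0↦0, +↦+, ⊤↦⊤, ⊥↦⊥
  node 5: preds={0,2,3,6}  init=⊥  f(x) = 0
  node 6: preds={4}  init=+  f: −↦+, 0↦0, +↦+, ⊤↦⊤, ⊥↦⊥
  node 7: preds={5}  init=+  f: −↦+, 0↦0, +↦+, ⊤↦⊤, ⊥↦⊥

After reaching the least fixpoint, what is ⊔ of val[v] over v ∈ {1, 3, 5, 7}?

⊤

Worklist (9 pops):
  #1 pop 0: in=+ → − (was ⊥); enqueue []
  #2 pop 1: in=⊥ → + (no change)
  #3 pop 2: in=+ → − (was ⊥); enqueue []
  #4 pop 3: in=⊥ → 0 (no change)
  #5 pop 4: in=+ → + (was ⊥); enqueue [0]
  #6 pop 5: in=⊤ → 0 (was ⊥); enqueue []
  #7 pop 6: in=+ → + (no change)
  #8 pop 7: in=0 → ⊤ (was +); enqueue []
  #9 pop 0: in=+ → − (no change)

Fixpoint:
  val[0] = −
  val[1] = +
  val[2] = −
  val[3] = 0
  val[4] = +
  val[5] = 0
  val[6] = +
  val[7] = ⊤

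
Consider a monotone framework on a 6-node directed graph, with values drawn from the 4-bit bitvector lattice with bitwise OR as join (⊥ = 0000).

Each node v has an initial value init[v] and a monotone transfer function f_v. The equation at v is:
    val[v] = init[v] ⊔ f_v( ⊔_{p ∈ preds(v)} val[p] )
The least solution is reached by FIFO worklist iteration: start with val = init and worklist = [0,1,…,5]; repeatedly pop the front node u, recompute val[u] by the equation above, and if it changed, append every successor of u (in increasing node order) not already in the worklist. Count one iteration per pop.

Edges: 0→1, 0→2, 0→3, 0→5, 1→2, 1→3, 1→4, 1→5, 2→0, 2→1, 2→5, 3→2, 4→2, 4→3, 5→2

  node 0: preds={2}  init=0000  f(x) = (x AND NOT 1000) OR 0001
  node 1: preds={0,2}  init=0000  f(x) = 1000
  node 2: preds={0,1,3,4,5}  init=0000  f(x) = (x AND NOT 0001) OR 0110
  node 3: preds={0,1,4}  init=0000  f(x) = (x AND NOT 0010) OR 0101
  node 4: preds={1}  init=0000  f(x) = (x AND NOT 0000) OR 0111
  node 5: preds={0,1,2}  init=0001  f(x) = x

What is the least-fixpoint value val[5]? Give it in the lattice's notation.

1111

Trace (11 dequeues):
  [1] u=0 | in 0000 | out 0001 | prev 0000 | push {}
  [2] u=1 | in 0001 | out 1000 | prev 0000 | push {}
  [3] u=2 | in 1001 | out 1110 | prev 0000 | push {0,1}
  [4] u=3 | in 1001 | out 1101 | prev 0000 | push {2}
  [5] u=4 | in 1000 | out 1111 | prev 0000 | push {3}
  [6] u=5 | in 1111 | out 1111 | prev 0001 | push {}
  [7] u=0 | in 1110 | out 0111 | prev 0001 | push {5}
  [8] u=1 | in 1111 | out 1000 | ==
  [9] u=2 | in 1111 | out 1110 | ==
  [10] u=3 | in 1111 | out 1101 | ==
  [11] u=5 | in 1111 | out 1111 | ==

Converged values:
  [0] 0111
  [1] 1000
  [2] 1110
  [3] 1101
  [4] 1111
  [5] 1111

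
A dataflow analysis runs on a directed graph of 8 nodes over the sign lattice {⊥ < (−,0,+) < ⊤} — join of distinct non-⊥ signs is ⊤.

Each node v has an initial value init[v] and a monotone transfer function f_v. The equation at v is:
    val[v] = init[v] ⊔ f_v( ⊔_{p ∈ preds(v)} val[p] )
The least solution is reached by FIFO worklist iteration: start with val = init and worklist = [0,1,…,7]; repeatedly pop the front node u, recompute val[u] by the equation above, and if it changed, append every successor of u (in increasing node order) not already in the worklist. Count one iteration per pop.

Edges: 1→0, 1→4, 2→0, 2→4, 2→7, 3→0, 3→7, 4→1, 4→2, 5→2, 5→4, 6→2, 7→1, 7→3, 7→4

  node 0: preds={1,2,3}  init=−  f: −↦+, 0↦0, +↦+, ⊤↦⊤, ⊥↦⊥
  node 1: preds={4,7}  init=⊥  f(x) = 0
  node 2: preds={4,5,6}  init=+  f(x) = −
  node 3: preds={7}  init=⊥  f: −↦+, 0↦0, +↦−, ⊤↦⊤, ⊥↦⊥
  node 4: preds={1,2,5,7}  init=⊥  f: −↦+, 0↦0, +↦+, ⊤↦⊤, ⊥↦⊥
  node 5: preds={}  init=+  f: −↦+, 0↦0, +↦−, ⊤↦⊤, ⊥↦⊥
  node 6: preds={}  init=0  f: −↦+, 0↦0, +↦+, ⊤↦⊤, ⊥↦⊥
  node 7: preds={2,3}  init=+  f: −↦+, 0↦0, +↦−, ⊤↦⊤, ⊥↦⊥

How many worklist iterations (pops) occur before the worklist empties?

15

Trace (15 dequeues):
  [1] u=0 | in + | out ⊤ | prev − | push {}
  [2] u=1 | in + | out 0 | prev ⊥ | push {0}
  [3] u=2 | in ⊤ | out ⊤ | prev + | push {}
  [4] u=3 | in + | out − | prev ⊥ | push {}
  [5] u=4 | in ⊤ | out ⊤ | prev ⊥ | push {1,2}
  [6] u=5 | in ⊥ | out + | ==
  [7] u=6 | in ⊥ | out 0 | ==
  [8] u=7 | in ⊤ | out ⊤ | prev + | push {3,4}
  [9] u=0 | in ⊤ | out ⊤ | ==
  [10] u=1 | in ⊤ | out 0 | ==
  [11] u=2 | in ⊤ | out ⊤ | ==
  [12] u=3 | in ⊤ | out ⊤ | prev − | push {0,7}
  [13] u=4 | in ⊤ | out ⊤ | ==
  [14] u=0 | in ⊤ | out ⊤ | ==
  [15] u=7 | in ⊤ | out ⊤ | ==

Converged values:
  [0] ⊤
  [1] 0
  [2] ⊤
  [3] ⊤
  [4] ⊤
  [5] +
  [6] 0
  [7] ⊤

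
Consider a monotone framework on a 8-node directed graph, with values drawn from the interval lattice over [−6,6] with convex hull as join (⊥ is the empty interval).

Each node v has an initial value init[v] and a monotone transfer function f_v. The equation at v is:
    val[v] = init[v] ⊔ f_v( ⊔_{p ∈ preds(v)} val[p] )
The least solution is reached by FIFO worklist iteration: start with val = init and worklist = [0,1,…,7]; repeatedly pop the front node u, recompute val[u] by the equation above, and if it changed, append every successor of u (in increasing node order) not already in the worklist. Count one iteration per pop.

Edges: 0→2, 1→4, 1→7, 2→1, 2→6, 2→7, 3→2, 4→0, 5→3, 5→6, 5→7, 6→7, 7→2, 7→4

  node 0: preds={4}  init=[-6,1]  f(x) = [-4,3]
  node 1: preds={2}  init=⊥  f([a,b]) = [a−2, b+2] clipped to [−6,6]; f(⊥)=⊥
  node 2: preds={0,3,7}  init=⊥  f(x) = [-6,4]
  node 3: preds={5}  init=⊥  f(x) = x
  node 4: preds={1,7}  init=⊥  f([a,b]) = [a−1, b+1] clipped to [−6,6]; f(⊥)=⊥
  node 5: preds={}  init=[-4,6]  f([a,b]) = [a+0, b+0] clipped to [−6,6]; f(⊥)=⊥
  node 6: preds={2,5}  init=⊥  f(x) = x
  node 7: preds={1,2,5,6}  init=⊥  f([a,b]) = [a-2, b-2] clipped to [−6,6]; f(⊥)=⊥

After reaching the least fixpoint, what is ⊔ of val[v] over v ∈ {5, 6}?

Iteration log — 13 steps:
  step 1. node 0  ⊔preds=⊥  new=[-6,3]  old=[-6,1]  +wl: 
  step 2. node 1  ⊔preds=⊥  new=⊥  stable
  step 3. node 2  ⊔preds=[-6,3]  new=[-6,4]  old=⊥  +wl: 1
  step 4. node 3  ⊔preds=[-4,6]  new=[-4,6]  old=⊥  +wl: 2
  step 5. node 4  ⊔preds=⊥  new=⊥  stable
  step 6. node 5  ⊔preds=⊥  new=[-4,6]  stable
  step 7. node 6  ⊔preds=[-6,6]  new=[-6,6]  old=⊥  +wl: 
  step 8. node 7  ⊔preds=[-6,6]  new=[-6,4]  old=⊥  +wl: 4
  step 9. node 1  ⊔preds=[-6,4]  new=[-6,6]  old=⊥  +wl: 7
  step 10. node 2  ⊔preds=[-6,6]  new=[-6,4]  stable
  step 11. node 4  ⊔preds=[-6,6]  new=[-6,6]  old=⊥  +wl: 0
  step 12. node 7  ⊔preds=[-6,6]  new=[-6,4]  stable
  step 13. node 0  ⊔preds=[-6,6]  new=[-6,3]  stable

Least fixpoint reached:
  node 0: [-6,3]
  node 1: [-6,6]
  node 2: [-6,4]
  node 3: [-4,6]
  node 4: [-6,6]
  node 5: [-4,6]
  node 6: [-6,6]
  node 7: [-6,4]

[-6,6]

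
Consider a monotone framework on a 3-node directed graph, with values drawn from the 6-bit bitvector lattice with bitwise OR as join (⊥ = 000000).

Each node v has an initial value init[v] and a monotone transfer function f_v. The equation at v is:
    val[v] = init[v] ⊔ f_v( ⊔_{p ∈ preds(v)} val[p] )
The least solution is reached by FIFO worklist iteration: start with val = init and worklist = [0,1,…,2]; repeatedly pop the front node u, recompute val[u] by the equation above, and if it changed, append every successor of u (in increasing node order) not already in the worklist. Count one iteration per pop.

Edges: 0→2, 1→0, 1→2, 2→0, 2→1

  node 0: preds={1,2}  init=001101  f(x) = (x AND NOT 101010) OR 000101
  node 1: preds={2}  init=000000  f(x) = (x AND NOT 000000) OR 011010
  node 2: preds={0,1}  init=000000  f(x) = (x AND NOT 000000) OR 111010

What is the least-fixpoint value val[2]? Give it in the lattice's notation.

Worklist (7 pops):
  #1 pop 0: in=000000 → 001101 (no change)
  #2 pop 1: in=000000 → 011010 (was 000000); enqueue [0]
  #3 pop 2: in=011111 → 111111 (was 000000); enqueue [1]
  #4 pop 0: in=111111 → 011101 (was 001101); enqueue [2]
  #5 pop 1: in=111111 → 111111 (was 011010); enqueue [0]
  #6 pop 2: in=111111 → 111111 (no change)
  #7 pop 0: in=111111 → 011101 (no change)

Fixpoint:
  val[0] = 011101
  val[1] = 111111
  val[2] = 111111

111111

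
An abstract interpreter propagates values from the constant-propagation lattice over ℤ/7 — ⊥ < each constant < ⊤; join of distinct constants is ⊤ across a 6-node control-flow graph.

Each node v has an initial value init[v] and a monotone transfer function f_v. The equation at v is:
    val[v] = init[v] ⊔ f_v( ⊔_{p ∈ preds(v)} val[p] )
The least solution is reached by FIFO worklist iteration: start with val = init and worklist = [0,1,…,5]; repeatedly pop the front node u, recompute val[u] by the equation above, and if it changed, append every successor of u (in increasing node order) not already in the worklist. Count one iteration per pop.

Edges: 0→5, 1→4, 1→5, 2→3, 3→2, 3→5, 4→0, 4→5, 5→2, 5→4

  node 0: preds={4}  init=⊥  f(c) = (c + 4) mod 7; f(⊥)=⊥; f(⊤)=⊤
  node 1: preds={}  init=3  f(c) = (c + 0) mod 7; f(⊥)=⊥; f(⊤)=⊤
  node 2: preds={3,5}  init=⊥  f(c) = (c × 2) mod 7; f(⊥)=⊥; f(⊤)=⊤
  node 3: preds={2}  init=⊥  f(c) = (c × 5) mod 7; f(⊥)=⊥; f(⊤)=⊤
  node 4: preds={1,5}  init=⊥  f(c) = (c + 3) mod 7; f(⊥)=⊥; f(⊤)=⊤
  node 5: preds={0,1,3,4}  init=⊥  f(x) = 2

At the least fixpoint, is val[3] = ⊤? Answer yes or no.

Trace (17 dequeues):
  [1] u=0 | in ⊥ | out ⊥ | ==
  [2] u=1 | in ⊥ | out 3 | ==
  [3] u=2 | in ⊥ | out ⊥ | ==
  [4] u=3 | in ⊥ | out ⊥ | ==
  [5] u=4 | in 3 | out 6 | prev ⊥ | push {0}
  [6] u=5 | in ⊤ | out 2 | prev ⊥ | push {2,4}
  [7] u=0 | in 6 | out 3 | prev ⊥ | push {5}
  [8] u=2 | in 2 | out 4 | prev ⊥ | push {3}
  [9] u=4 | in ⊤ | out ⊤ | prev 6 | push {0}
  [10] u=5 | in ⊤ | out 2 | ==
  [11] u=3 | in 4 | out 6 | prev ⊥ | push {2,5}
  [12] u=0 | in ⊤ | out ⊤ | prev 3 | push {}
  [13] u=2 | in ⊤ | out ⊤ | prev 4 | push {3}
  [14] u=5 | in ⊤ | out 2 | ==
  [15] u=3 | in ⊤ | out ⊤ | prev 6 | push {2,5}
  [16] u=2 | in ⊤ | out ⊤ | ==
  [17] u=5 | in ⊤ | out 2 | ==

Converged values:
  [0] ⊤
  [1] 3
  [2] ⊤
  [3] ⊤
  [4] ⊤
  [5] 2

yes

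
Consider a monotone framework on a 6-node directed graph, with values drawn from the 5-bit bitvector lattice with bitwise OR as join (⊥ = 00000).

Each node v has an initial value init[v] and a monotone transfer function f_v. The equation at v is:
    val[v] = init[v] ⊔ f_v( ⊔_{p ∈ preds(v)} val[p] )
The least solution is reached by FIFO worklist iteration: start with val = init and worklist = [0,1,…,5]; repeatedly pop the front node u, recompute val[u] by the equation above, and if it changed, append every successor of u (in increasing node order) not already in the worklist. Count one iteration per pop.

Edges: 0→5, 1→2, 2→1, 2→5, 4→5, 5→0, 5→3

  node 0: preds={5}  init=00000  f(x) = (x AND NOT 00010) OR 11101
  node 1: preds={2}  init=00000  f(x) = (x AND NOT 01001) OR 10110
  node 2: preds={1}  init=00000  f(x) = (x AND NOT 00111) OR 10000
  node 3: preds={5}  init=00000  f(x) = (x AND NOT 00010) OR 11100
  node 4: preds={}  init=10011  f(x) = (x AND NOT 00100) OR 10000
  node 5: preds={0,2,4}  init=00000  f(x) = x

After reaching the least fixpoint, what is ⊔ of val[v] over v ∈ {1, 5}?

Iteration log — 9 steps:
  step 1. node 0  ⊔preds=00000  new=11101  old=00000  +wl: 
  step 2. node 1  ⊔preds=00000  new=10110  old=00000  +wl: 
  step 3. node 2  ⊔preds=10110  new=10000  old=00000  +wl: 1
  step 4. node 3  ⊔preds=00000  new=11100  old=00000  +wl: 
  step 5. node 4  ⊔preds=00000  new=10011  stable
  step 6. node 5  ⊔preds=11111  new=11111  old=00000  +wl: 0,3
  step 7. node 1  ⊔preds=10000  new=10110  stable
  step 8. node 0  ⊔preds=11111  new=11101  stable
  step 9. node 3  ⊔preds=11111  new=11101  old=11100  +wl: 

Least fixpoint reached:
  node 0: 11101
  node 1: 10110
  node 2: 10000
  node 3: 11101
  node 4: 10011
  node 5: 11111

11111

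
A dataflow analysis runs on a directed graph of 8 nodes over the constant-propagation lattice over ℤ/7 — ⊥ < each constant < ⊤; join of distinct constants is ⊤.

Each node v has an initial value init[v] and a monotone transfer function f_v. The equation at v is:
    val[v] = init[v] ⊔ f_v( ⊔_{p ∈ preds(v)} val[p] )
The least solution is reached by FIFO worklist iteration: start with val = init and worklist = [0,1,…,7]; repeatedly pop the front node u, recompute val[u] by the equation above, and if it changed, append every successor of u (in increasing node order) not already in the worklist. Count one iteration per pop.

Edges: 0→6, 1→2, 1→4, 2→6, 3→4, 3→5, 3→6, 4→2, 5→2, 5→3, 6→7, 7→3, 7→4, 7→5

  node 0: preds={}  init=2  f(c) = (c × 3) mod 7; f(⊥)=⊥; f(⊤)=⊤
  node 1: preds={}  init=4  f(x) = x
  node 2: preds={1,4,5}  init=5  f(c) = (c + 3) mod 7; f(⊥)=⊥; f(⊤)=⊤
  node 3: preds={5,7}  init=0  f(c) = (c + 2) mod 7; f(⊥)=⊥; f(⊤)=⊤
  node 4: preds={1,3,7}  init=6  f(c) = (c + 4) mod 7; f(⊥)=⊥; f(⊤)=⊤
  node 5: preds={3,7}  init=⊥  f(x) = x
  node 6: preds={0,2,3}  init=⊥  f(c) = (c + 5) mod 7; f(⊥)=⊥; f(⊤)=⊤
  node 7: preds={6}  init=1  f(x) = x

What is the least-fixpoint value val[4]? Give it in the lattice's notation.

⊤

Iteration log — 12 steps:
  step 1. node 0  ⊔preds=⊥  new=2  stable
  step 2. node 1  ⊔preds=⊥  new=4  stable
  step 3. node 2  ⊔preds=⊤  new=⊤  old=5  +wl: 
  step 4. node 3  ⊔preds=1  new=⊤  old=0  +wl: 
  step 5. node 4  ⊔preds=⊤  new=⊤  old=6  +wl: 2
  step 6. node 5  ⊔preds=⊤  new=⊤  old=⊥  +wl: 3
  step 7. node 6  ⊔preds=⊤  new=⊤  old=⊥  +wl: 
  step 8. node 7  ⊔preds=⊤  new=⊤  old=1  +wl: 4,5
  step 9. node 2  ⊔preds=⊤  new=⊤  stable
  step 10. node 3  ⊔preds=⊤  new=⊤  stable
  step 11. node 4  ⊔preds=⊤  new=⊤  stable
  step 12. node 5  ⊔preds=⊤  new=⊤  stable

Least fixpoint reached:
  node 0: 2
  node 1: 4
  node 2: ⊤
  node 3: ⊤
  node 4: ⊤
  node 5: ⊤
  node 6: ⊤
  node 7: ⊤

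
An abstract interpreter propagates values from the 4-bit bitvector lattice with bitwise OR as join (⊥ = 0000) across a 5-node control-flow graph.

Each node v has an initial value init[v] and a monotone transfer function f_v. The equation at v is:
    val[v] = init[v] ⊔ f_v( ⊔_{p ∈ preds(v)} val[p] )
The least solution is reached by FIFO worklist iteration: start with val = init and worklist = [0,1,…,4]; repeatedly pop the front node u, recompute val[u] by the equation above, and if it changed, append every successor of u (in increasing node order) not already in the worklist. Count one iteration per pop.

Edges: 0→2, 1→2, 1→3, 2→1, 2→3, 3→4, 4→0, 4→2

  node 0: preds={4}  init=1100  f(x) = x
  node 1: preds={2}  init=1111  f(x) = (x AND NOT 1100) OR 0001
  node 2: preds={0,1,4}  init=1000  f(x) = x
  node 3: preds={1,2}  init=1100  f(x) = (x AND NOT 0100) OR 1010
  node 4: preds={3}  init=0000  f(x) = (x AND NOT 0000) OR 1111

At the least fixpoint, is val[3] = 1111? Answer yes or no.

yes

Iteration log — 8 steps:
  step 1. node 0  ⊔preds=0000  new=1100  stable
  step 2. node 1  ⊔preds=1000  new=1111  stable
  step 3. node 2  ⊔preds=1111  new=1111  old=1000  +wl: 1
  step 4. node 3  ⊔preds=1111  new=1111  old=1100  +wl: 
  step 5. node 4  ⊔preds=1111  new=1111  old=0000  +wl: 0,2
  step 6. node 1  ⊔preds=1111  new=1111  stable
  step 7. node 0  ⊔preds=1111  new=1111  old=1100  +wl: 
  step 8. node 2  ⊔preds=1111  new=1111  stable

Least fixpoint reached:
  node 0: 1111
  node 1: 1111
  node 2: 1111
  node 3: 1111
  node 4: 1111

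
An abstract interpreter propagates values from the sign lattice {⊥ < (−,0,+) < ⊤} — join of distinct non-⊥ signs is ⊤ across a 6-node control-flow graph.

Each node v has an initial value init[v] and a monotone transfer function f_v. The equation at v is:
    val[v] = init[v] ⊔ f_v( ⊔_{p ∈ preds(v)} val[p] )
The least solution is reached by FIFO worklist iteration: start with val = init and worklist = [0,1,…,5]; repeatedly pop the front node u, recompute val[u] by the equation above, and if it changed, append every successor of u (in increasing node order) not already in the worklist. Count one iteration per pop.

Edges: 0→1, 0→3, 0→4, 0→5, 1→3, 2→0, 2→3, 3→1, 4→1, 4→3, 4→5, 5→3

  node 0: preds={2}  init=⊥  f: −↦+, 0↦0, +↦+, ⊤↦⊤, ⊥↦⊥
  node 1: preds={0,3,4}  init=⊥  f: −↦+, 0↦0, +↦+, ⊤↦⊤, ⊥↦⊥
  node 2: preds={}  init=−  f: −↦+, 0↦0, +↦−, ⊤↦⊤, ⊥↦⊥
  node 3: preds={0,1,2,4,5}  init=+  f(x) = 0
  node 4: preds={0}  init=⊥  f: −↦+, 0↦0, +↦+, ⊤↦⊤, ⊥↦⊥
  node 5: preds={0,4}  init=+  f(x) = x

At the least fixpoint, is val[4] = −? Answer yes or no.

Trace (8 dequeues):
  [1] u=0 | in − | out + | prev ⊥ | push {}
  [2] u=1 | in + | out + | prev ⊥ | push {}
  [3] u=2 | in ⊥ | out − | ==
  [4] u=3 | in ⊤ | out ⊤ | prev + | push {1}
  [5] u=4 | in + | out + | prev ⊥ | push {3}
  [6] u=5 | in + | out + | ==
  [7] u=1 | in ⊤ | out ⊤ | prev + | push {}
  [8] u=3 | in ⊤ | out ⊤ | ==

Converged values:
  [0] +
  [1] ⊤
  [2] −
  [3] ⊤
  [4] +
  [5] +

no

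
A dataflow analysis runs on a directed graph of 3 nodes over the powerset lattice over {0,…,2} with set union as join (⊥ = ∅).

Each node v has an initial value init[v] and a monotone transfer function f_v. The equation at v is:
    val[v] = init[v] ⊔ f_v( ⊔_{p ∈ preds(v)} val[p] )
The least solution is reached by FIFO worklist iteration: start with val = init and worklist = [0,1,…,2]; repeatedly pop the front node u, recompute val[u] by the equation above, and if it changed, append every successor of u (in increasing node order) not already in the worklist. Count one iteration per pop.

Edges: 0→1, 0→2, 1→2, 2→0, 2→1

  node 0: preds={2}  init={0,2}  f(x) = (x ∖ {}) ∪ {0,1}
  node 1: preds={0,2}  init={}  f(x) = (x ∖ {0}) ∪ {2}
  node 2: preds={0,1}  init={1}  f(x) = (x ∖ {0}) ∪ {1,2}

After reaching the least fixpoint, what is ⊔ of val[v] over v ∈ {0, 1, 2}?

Iteration log — 5 steps:
  step 1. node 0  ⊔preds={1}  new={0,1,2}  old={0,2}  +wl: 
  step 2. node 1  ⊔preds={0,1,2}  new={1,2}  old={}  +wl: 
  step 3. node 2  ⊔preds={0,1,2}  new={1,2}  old={1}  +wl: 0,1
  step 4. node 0  ⊔preds={1,2}  new={0,1,2}  stable
  step 5. node 1  ⊔preds={0,1,2}  new={1,2}  stable

Least fixpoint reached:
  node 0: {0,1,2}
  node 1: {1,2}
  node 2: {1,2}

{0,1,2}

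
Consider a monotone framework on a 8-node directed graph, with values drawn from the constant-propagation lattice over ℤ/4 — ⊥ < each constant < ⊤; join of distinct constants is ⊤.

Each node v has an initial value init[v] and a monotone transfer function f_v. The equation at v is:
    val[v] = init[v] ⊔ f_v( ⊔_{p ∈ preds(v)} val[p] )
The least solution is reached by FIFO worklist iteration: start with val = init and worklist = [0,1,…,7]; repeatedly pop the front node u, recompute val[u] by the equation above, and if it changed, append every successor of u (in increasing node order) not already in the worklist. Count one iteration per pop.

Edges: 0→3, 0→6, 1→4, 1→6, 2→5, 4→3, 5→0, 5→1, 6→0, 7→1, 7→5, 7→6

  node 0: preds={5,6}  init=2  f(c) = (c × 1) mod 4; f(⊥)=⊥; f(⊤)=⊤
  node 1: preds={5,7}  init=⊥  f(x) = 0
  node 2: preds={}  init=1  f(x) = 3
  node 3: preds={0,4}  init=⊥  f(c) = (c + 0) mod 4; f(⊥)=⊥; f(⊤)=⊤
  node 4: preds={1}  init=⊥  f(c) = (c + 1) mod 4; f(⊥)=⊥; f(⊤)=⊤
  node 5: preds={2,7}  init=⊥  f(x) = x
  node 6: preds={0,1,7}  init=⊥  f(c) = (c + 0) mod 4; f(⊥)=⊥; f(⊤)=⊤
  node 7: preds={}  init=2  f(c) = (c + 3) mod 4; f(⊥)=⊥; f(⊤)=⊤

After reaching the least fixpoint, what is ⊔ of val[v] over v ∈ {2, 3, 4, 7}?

Worklist (13 pops):
  #1 pop 0: in=⊥ → 2 (no change)
  #2 pop 1: in=2 → 0 (was ⊥); enqueue []
  #3 pop 2: in=⊥ → ⊤ (was 1); enqueue []
  #4 pop 3: in=2 → 2 (was ⊥); enqueue []
  #5 pop 4: in=0 → 1 (was ⊥); enqueue [3]
  #6 pop 5: in=⊤ → ⊤ (was ⊥); enqueue [0,1]
  #7 pop 6: in=⊤ → ⊤ (was ⊥); enqueue []
  #8 pop 7: in=⊥ → 2 (no change)
  #9 pop 3: in=⊤ → ⊤ (was 2); enqueue []
  #10 pop 0: in=⊤ → ⊤ (was 2); enqueue [3,6]
  #11 pop 1: in=⊤ → 0 (no change)
  #12 pop 3: in=⊤ → ⊤ (no change)
  #13 pop 6: in=⊤ → ⊤ (no change)

Fixpoint:
  val[0] = ⊤
  val[1] = 0
  val[2] = ⊤
  val[3] = ⊤
  val[4] = 1
  val[5] = ⊤
  val[6] = ⊤
  val[7] = 2

⊤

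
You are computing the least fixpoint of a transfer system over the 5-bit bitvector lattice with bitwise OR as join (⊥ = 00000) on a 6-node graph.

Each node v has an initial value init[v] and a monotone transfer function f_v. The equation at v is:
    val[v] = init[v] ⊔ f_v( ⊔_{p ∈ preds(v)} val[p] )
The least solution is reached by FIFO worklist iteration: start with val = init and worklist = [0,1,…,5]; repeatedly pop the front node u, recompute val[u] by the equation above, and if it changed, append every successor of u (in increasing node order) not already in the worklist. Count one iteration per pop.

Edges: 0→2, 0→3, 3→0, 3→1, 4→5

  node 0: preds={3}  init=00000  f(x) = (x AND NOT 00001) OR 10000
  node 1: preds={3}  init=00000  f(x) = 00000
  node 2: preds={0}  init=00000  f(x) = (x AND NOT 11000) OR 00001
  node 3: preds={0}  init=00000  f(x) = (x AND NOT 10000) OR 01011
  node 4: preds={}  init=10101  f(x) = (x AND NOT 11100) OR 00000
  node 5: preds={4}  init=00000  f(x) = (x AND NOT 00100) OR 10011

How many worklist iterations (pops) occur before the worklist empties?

Trace (10 dequeues):
  [1] u=0 | in 00000 | out 10000 | prev 00000 | push {}
  [2] u=1 | in 00000 | out 00000 | ==
  [3] u=2 | in 10000 | out 00001 | prev 00000 | push {}
  [4] u=3 | in 10000 | out 01011 | prev 00000 | push {0,1}
  [5] u=4 | in 00000 | out 10101 | ==
  [6] u=5 | in 10101 | out 10011 | prev 00000 | push {}
  [7] u=0 | in 01011 | out 11010 | prev 10000 | push {2,3}
  [8] u=1 | in 01011 | out 00000 | ==
  [9] u=2 | in 11010 | out 00011 | prev 00001 | push {}
  [10] u=3 | in 11010 | out 01011 | ==

Converged values:
  [0] 11010
  [1] 00000
  [2] 00011
  [3] 01011
  [4] 10101
  [5] 10011

10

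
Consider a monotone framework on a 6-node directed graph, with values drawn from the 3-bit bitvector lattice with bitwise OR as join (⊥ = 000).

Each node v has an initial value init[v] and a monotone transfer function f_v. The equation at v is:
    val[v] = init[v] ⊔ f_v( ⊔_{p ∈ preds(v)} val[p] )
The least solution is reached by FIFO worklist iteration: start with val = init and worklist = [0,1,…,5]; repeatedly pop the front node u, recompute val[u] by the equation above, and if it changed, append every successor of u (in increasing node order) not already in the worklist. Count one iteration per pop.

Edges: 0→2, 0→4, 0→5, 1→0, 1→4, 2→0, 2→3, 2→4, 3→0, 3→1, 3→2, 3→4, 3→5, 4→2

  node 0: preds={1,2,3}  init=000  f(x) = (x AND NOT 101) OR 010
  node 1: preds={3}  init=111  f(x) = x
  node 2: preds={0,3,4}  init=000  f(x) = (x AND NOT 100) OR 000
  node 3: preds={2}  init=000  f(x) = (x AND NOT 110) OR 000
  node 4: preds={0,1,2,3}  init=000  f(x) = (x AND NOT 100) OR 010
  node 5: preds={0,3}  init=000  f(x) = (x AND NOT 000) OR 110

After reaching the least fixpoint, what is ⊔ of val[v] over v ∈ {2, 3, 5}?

Trace (15 dequeues):
  [1] u=0 | in 111 | out 010 | prev 000 | push {}
  [2] u=1 | in 000 | out 111 | ==
  [3] u=2 | in 010 | out 010 | prev 000 | push {0}
  [4] u=3 | in 010 | out 000 | ==
  [5] u=4 | in 111 | out 011 | prev 000 | push {2}
  [6] u=5 | in 010 | out 110 | prev 000 | push {}
  [7] u=0 | in 111 | out 010 | ==
  [8] u=2 | in 011 | out 011 | prev 010 | push {0,3,4}
  [9] u=0 | in 111 | out 010 | ==
  [10] u=3 | in 011 | out 001 | prev 000 | push {0,1,2,5}
  [11] u=4 | in 111 | out 011 | ==
  [12] u=0 | in 111 | out 010 | ==
  [13] u=1 | in 001 | out 111 | ==
  [14] u=2 | in 011 | out 011 | ==
  [15] u=5 | in 011 | out 111 | prev 110 | push {}

Converged values:
  [0] 010
  [1] 111
  [2] 011
  [3] 001
  [4] 011
  [5] 111

111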